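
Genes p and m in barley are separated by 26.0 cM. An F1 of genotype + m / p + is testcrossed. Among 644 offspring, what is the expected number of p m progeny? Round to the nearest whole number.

A map distance of 26.0 cM corresponds to a recombination frequency of 0.260.
The F1 is + m / p +, so p m is a recombinant gamete class with expected frequency r/2 = 0.260/2 = 0.1300.
Expected number = 0.1300 × 644 = 83.72 ≈ 84.

84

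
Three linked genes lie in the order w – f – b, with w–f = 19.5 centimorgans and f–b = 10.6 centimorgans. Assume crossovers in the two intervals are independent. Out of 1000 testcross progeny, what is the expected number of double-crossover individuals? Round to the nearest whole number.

21

Map distances give recombination frequencies of 0.195 and 0.106 for the two intervals.
With no interference, expected double-crossover frequency = 0.195 × 0.106 = 0.02067.
Expected number = 0.02067 × 1000 = 20.67 ≈ 21.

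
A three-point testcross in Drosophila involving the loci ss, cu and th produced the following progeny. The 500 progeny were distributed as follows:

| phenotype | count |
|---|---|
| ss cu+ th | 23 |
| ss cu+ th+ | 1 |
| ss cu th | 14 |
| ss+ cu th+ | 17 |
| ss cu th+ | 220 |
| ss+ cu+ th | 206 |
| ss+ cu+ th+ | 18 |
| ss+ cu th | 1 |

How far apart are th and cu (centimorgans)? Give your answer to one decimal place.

The two most frequent reciprocal classes, ss+ cu+ th and ss cu th+, are the parental types, so the F1 was ss+ cu+ th / ss cu th+.
The two rarest classes, ss+ cu th and ss cu+ th+, are the double crossovers. Comparing them with the parentals, only the cu allele has switched, so cu is the middle locus and the order is th – cu – ss.
Crossovers in the th–cu interval produce the single-crossover classes ss+ cu+ th+ and ss cu th (18 + 14 = 32) plus the double crossovers (2).
RF(th–cu) = (32 + 2) / 500 = 34/500 = 0.0680 → 6.8 centimorgans.

6.8 centimorgans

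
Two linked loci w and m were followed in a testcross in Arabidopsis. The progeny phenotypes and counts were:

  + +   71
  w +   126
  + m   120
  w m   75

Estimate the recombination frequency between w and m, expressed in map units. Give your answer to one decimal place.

37.2 map units

The two most frequent classes, + m (120) and w + (126), are the parental types, so the F1 was + m / w +.
The recombinant classes are + + and w m: 71 + 75 = 146.
Recombination frequency = 146/392 = 0.3724 ≈ 37.2%, i.e. 37.2 map units.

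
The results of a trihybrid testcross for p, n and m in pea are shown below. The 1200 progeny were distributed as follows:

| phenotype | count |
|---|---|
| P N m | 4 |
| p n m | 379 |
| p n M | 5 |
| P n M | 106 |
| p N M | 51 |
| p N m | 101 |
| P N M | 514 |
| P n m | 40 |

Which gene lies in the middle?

The two most frequent reciprocal classes, P N M and p n m, are the parental types, so the F1 was P N M / p n m.
The two rarest classes, P N m and p n M, are the double crossovers. Comparing them with the parentals, only the m allele has switched, so m is the middle locus and the order is p – m – n.

m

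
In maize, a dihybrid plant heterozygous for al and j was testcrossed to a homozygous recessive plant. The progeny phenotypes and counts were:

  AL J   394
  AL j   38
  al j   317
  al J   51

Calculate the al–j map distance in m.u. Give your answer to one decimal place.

The two most frequent classes, AL J (394) and al j (317), are the parental types, so the F1 was AL J / al j.
The recombinant classes are AL j and al J: 38 + 51 = 89.
Recombination frequency = 89/800 = 0.1113 ≈ 11.1%, i.e. 11.1 m.u.

11.1 m.u.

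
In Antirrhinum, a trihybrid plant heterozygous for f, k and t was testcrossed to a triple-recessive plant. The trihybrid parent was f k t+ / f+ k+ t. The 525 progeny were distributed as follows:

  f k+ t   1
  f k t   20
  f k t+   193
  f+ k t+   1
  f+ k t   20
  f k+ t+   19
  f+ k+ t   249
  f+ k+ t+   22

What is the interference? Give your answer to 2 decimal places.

0.42

The two rarest classes, f+ k t+ and f k+ t, are the double crossovers. Comparing them with the parentals, only the f allele has switched, so f is the middle locus and the order is t – f – k.
t–f: (42 + 2)/525 = 0.0838; f–k: (39 + 2)/525 = 0.0781.
Expected DCO frequency = 0.0838 × 0.0781 ≈ 0.00654; observed = 2/525 ≈ 0.00381.
Coefficient of coincidence = 0.00381/0.00654 ≈ 0.58; interference = 1 − 0.58 = 0.42.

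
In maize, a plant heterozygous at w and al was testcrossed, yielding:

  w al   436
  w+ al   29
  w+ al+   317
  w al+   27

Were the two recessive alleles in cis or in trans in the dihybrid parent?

The two most frequent classes are w+ al+ (317) and w al (436); these are the parental (non-recombinant) types.
So the F1 carried w+ al+ on one chromosome and w al on the other — the recessive alleles are on the same chromosome (cis / coupling).

cis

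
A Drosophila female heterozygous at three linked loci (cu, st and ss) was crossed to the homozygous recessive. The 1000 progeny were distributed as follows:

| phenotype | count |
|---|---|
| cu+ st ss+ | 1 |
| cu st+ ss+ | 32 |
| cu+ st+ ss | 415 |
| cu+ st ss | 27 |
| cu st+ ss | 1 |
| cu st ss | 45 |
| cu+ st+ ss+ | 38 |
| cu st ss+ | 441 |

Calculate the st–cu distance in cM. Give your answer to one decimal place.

6.1 cM

The two most frequent reciprocal classes, cu+ st+ ss and cu st ss+, are the parental types, so the F1 was cu+ st+ ss / cu st ss+.
The two rarest classes, cu st+ ss and cu+ st ss+, are the double crossovers. Comparing them with the parentals, only the cu allele has switched, so cu is the middle locus and the order is ss – cu – st.
Crossovers in the cu–st interval produce the single-crossover classes cu+ st ss and cu st+ ss+ (27 + 32 = 59) plus the double crossovers (2).
RF(cu–st) = (59 + 2) / 1000 = 61/1000 = 0.0610 → 6.1 cM.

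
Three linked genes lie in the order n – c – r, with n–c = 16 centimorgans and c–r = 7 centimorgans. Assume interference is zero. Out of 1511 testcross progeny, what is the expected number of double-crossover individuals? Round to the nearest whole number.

Map distances give recombination frequencies of 0.160 and 0.070 for the two intervals.
With no interference, expected double-crossover frequency = 0.160 × 0.070 = 0.01120.
Expected number = 0.01120 × 1511 = 16.92 ≈ 17.

17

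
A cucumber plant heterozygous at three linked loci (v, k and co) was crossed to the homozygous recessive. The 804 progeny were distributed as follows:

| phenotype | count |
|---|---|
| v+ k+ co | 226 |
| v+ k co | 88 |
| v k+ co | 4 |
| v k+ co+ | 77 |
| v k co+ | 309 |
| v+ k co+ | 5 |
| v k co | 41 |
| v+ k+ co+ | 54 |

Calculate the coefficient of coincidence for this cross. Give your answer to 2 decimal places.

The two most frequent reciprocal classes, v k co+ and v+ k+ co, are the parental types, so the F1 was v k co+ / v+ k+ co.
The two rarest classes, v+ k co+ and v k+ co, are the double crossovers. Comparing them with the parentals, only the v allele has switched, so v is the middle locus and the order is k – v – co.
k–v: (165 + 9)/804 = 0.2164; v–co: (95 + 9)/804 = 0.1294.
Expected DCO frequency = 0.2164 × 0.1294 ≈ 0.02800; observed = 9/804 ≈ 0.01119.
Coefficient of coincidence = 0.01119/0.02800 ≈ 0.40.

0.40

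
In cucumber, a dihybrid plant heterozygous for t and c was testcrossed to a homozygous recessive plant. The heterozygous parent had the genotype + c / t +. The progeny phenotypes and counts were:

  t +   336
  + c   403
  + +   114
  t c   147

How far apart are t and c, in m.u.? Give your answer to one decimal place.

The recombinant classes are + + and t c: 114 + 147 = 261.
Recombination frequency = 261/1000 = 0.2610 ≈ 26.1%, i.e. 26.1 m.u.

26.1 m.u.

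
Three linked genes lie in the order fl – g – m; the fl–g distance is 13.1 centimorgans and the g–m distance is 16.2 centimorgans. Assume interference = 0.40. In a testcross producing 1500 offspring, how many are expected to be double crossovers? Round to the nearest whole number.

19

Map distances give recombination frequencies of 0.131 and 0.162 for the two intervals.
With interference 0.40 (so coincidence = 0.60), expected double-crossover frequency = 0.131 × 0.162 × 0.60 = 0.01273.
Expected number = 0.01273 × 1500 = 19.10 ≈ 19.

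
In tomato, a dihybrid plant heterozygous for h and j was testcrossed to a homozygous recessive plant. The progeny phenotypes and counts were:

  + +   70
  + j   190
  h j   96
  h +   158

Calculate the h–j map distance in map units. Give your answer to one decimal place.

32.3 map units

The two most frequent classes, + j (190) and h + (158), are the parental types, so the F1 was + j / h +.
The recombinant classes are + + and h j: 70 + 96 = 166.
Recombination frequency = 166/514 = 0.3230 ≈ 32.3%, i.e. 32.3 map units.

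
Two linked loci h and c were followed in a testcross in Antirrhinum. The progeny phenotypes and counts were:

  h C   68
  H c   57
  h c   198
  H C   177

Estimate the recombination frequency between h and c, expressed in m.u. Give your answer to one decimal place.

The two most frequent classes, H C (177) and h c (198), are the parental types, so the F1 was H C / h c.
The recombinant classes are H c and h C: 57 + 68 = 125.
Recombination frequency = 125/500 = 0.2500 ≈ 25.0%, i.e. 25.0 m.u.

25.0 m.u.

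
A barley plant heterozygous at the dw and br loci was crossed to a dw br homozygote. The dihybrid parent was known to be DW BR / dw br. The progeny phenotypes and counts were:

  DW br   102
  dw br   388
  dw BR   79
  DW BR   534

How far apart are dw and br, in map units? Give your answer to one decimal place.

16.4 map units

The recombinant classes are DW br and dw BR: 102 + 79 = 181.
Recombination frequency = 181/1103 = 0.1641 ≈ 16.4%, i.e. 16.4 map units.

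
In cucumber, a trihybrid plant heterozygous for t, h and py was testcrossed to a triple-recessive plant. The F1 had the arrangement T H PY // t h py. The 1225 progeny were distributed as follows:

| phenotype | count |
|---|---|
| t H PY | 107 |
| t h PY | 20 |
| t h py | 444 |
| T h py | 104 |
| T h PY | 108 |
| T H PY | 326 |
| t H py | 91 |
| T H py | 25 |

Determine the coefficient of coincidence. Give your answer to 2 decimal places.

The two rarest classes, T H py and t h PY, are the double crossovers. Comparing them with the parentals, only the py allele has switched, so py is the middle locus and the order is t – py – h.
t–py: (211 + 45)/1225 = 0.2090; py–h: (199 + 45)/1225 = 0.1992.
Expected DCO frequency = 0.2090 × 0.1992 ≈ 0.04163; observed = 45/1225 ≈ 0.03673.
Coefficient of coincidence = 0.03673/0.04163 ≈ 0.88.

0.88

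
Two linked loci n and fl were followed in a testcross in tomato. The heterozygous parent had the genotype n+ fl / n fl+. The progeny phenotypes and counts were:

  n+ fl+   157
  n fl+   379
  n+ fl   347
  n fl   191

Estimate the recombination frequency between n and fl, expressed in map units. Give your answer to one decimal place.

32.4 map units

The recombinant classes are n+ fl+ and n fl: 157 + 191 = 348.
Recombination frequency = 348/1074 = 0.3240 ≈ 32.4%, i.e. 32.4 map units.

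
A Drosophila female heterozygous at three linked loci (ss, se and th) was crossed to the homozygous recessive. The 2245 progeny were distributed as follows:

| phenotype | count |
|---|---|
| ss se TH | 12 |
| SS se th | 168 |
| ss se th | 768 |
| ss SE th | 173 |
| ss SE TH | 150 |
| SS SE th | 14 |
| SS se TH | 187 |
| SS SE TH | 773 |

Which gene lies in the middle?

The two most frequent reciprocal classes, SS SE TH and ss se th, are the parental types, so the F1 was SS SE TH / ss se th.
The two rarest classes, SS SE th and ss se TH, are the double crossovers. Comparing them with the parentals, only the th allele has switched, so th is the middle locus and the order is ss – th – se.

th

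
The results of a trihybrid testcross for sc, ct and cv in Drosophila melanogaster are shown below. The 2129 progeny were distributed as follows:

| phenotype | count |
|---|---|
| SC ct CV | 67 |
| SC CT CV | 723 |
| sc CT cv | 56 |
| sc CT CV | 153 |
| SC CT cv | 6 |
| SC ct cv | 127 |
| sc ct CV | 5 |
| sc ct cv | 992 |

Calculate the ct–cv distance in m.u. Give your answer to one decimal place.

6.3 m.u.

The two most frequent reciprocal classes, sc ct cv and SC CT CV, are the parental types, so the F1 was sc ct cv / SC CT CV.
The two rarest classes, sc ct CV and SC CT cv, are the double crossovers. Comparing them with the parentals, only the cv allele has switched, so cv is the middle locus and the order is ct – cv – sc.
Crossovers in the ct–cv interval produce the single-crossover classes sc CT cv and SC ct CV (56 + 67 = 123) plus the double crossovers (11).
RF(ct–cv) = (123 + 11) / 2129 = 134/2129 = 0.0629 → 6.3 m.u.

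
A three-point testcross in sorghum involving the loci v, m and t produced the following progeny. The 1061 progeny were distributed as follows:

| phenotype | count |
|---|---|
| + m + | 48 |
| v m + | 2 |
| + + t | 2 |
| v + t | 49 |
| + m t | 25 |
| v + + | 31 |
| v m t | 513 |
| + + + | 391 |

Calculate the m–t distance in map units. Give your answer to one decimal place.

The two most frequent reciprocal classes, v m t and + + +, are the parental types, so the F1 was v m t / + + +.
The two rarest classes, v m + and + + t, are the double crossovers. Comparing them with the parentals, only the t allele has switched, so t is the middle locus and the order is v – t – m.
Crossovers in the t–m interval produce the single-crossover classes v + t and + m + (49 + 48 = 97) plus the double crossovers (4).
RF(t–m) = (97 + 4) / 1061 = 101/1061 = 0.0952 → 9.5 map units.

9.5 map units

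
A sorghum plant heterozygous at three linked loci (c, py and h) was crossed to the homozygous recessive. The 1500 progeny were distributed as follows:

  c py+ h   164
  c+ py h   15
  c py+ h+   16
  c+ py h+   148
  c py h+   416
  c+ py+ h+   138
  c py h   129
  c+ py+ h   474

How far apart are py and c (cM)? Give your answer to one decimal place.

The two most frequent reciprocal classes, c+ py+ h and c py h+, are the parental types, so the F1 was c+ py+ h / c py h+.
The two rarest classes, c+ py h and c py+ h+, are the double crossovers. Comparing them with the parentals, only the py allele has switched, so py is the middle locus and the order is h – py – c.
Crossovers in the py–c interval produce the single-crossover classes c py+ h and c+ py h+ (164 + 148 = 312) plus the double crossovers (31).
RF(py–c) = (312 + 31) / 1500 = 343/1500 = 0.2287 → 22.9 cM.

22.9 cM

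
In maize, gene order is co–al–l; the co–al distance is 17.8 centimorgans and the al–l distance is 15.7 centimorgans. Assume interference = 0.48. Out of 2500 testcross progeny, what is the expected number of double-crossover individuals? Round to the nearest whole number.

Map distances give recombination frequencies of 0.178 and 0.157 for the two intervals.
With interference 0.48 (so coincidence = 0.52), expected double-crossover frequency = 0.178 × 0.157 × 0.52 = 0.01453.
Expected number = 0.01453 × 2500 = 36.33 ≈ 36.

36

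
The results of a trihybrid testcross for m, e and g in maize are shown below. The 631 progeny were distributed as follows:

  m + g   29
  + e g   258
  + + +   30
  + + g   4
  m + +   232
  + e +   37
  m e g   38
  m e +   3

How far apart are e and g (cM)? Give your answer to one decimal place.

11.6 cM

The two most frequent reciprocal classes, m + + and + e g, are the parental types, so the F1 was m + + / + e g.
The two rarest classes, m e + and + + g, are the double crossovers. Comparing them with the parentals, only the e allele has switched, so e is the middle locus and the order is m – e – g.
Crossovers in the e–g interval produce the single-crossover classes m + g and + e + (29 + 37 = 66) plus the double crossovers (7).
RF(e–g) = (66 + 7) / 631 = 73/631 = 0.1157 → 11.6 cM.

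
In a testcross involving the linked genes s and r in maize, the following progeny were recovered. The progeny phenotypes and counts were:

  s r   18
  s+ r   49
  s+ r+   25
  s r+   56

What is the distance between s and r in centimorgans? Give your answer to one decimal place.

The two most frequent classes, s+ r (49) and s r+ (56), are the parental types, so the F1 was s+ r / s r+.
The recombinant classes are s+ r+ and s r: 25 + 18 = 43.
Recombination frequency = 43/148 = 0.2905 ≈ 29.1%, i.e. 29.1 centimorgans.

29.1 centimorgans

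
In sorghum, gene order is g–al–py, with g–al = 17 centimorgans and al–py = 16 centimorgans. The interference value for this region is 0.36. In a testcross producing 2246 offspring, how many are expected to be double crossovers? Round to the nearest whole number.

39

Map distances give recombination frequencies of 0.170 and 0.160 for the two intervals.
With interference 0.36 (so coincidence = 0.64), expected double-crossover frequency = 0.170 × 0.160 × 0.64 = 0.01741.
Expected number = 0.01741 × 2246 = 39.10 ≈ 39.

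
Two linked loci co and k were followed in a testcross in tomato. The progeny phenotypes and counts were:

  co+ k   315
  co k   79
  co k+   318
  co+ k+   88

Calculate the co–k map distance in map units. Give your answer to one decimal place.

The two most frequent classes, co+ k (315) and co k+ (318), are the parental types, so the F1 was co+ k / co k+.
The recombinant classes are co+ k+ and co k: 88 + 79 = 167.
Recombination frequency = 167/800 = 0.2087 ≈ 20.9%, i.e. 20.9 map units.

20.9 map units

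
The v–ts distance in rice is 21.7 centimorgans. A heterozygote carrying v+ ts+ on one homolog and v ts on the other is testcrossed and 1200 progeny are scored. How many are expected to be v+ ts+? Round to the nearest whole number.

A map distance of 21.7 centimorgans corresponds to a recombination frequency of 0.217.
The F1 is v+ ts+ / v ts, so v+ ts+ is a parental gamete class with expected frequency (1 − r)/2 = 0.783/2 = 0.3915.
Expected number = 0.3915 × 1200 = 469.80 ≈ 470.

470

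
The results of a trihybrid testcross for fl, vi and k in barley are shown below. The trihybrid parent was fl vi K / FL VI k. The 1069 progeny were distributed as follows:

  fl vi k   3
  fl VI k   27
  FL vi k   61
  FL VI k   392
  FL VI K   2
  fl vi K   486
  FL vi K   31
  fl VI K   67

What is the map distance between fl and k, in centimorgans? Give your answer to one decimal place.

The two rarest classes, fl vi k and FL VI K, are the double crossovers. Comparing them with the parentals, only the k allele has switched, so k is the middle locus and the order is fl – k – vi.
Crossovers in the fl–k interval produce the single-crossover classes FL vi K and fl VI k (31 + 27 = 58) plus the double crossovers (5).
RF(fl–k) = (58 + 5) / 1069 = 63/1069 = 0.0589 → 5.9 centimorgans.

5.9 centimorgans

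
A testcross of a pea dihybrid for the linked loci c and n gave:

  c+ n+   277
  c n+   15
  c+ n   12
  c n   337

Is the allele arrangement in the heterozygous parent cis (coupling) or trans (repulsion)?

cis

The two most frequent classes are c+ n+ (277) and c n (337); these are the parental (non-recombinant) types.
So the F1 carried c+ n+ on one chromosome and c n on the other — the recessive alleles are on the same chromosome (cis / coupling).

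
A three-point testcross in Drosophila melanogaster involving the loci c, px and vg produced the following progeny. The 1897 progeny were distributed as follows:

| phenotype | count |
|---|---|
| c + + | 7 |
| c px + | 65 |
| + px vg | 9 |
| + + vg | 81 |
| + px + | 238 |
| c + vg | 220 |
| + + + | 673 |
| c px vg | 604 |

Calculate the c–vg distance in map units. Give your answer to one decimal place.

8.5 map units

The two most frequent reciprocal classes, + + + and c px vg, are the parental types, so the F1 was + + + / c px vg.
The two rarest classes, c + + and + px vg, are the double crossovers. Comparing them with the parentals, only the c allele has switched, so c is the middle locus and the order is px – c – vg.
Crossovers in the c–vg interval produce the single-crossover classes + + vg and c px + (81 + 65 = 146) plus the double crossovers (16).
RF(c–vg) = (146 + 16) / 1897 = 162/1897 = 0.0854 → 8.5 map units.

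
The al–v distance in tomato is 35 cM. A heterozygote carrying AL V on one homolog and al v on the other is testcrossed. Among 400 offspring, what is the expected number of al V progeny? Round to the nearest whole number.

A map distance of 35 cM corresponds to a recombination frequency of 0.350.
The F1 is AL V / al v, so al V is a recombinant gamete class with expected frequency r/2 = 0.350/2 = 0.1750.
Expected number = 0.1750 × 400 = 70.00 ≈ 70.

70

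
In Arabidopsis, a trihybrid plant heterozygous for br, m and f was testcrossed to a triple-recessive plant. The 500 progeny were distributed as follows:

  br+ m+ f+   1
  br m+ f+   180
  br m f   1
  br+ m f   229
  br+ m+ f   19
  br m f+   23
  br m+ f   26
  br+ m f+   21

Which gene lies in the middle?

The two most frequent reciprocal classes, br+ m f and br m+ f+, are the parental types, so the F1 was br+ m f / br m+ f+.
The two rarest classes, br m f and br+ m+ f+, are the double crossovers. Comparing them with the parentals, only the br allele has switched, so br is the middle locus and the order is f – br – m.

br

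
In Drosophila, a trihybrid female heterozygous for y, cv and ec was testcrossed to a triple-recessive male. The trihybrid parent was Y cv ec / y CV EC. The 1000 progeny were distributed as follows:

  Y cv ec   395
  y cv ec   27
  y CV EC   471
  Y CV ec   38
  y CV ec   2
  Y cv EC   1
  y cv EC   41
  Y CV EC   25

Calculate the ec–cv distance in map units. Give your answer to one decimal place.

The two rarest classes, Y cv EC and y CV ec, are the double crossovers. Comparing them with the parentals, only the ec allele has switched, so ec is the middle locus and the order is cv – ec – y.
Crossovers in the cv–ec interval produce the single-crossover classes Y CV ec and y cv EC (38 + 41 = 79) plus the double crossovers (3).
RF(cv–ec) = (79 + 3) / 1000 = 82/1000 = 0.0820 → 8.2 map units.

8.2 map units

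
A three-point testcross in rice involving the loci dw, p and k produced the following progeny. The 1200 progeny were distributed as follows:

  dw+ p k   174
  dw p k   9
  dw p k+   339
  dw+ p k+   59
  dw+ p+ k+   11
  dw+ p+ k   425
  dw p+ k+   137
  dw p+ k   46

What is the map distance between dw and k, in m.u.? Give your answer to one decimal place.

10.4 m.u.

The two most frequent reciprocal classes, dw+ p+ k and dw p k+, are the parental types, so the F1 was dw+ p+ k / dw p k+.
The two rarest classes, dw+ p+ k+ and dw p k, are the double crossovers. Comparing them with the parentals, only the k allele has switched, so k is the middle locus and the order is dw – k – p.
Crossovers in the dw–k interval produce the single-crossover classes dw p+ k and dw+ p k+ (46 + 59 = 105) plus the double crossovers (20).
RF(dw–k) = (105 + 20) / 1200 = 125/1200 = 0.1042 → 10.4 m.u.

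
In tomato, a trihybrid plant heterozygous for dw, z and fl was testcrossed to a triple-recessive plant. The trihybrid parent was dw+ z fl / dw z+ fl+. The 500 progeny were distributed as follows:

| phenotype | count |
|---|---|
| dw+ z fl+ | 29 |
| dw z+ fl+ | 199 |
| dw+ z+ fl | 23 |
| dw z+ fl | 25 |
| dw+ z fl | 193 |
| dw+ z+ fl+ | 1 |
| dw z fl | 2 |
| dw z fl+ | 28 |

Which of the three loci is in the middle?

dw

The two rarest classes, dw z fl and dw+ z+ fl+, are the double crossovers. Comparing them with the parentals, only the dw allele has switched, so dw is the middle locus and the order is z – dw – fl.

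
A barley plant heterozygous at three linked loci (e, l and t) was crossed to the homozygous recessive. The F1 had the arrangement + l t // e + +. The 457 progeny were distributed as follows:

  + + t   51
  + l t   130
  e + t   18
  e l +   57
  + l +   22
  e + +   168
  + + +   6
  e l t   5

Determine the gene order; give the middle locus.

e

The two rarest classes, e l t and + + +, are the double crossovers. Comparing them with the parentals, only the e allele has switched, so e is the middle locus and the order is t – e – l.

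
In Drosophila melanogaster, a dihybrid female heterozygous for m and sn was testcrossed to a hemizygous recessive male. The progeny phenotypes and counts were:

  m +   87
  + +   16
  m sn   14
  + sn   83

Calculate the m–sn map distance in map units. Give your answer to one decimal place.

The two most frequent classes, + sn (83) and m + (87), are the parental types, so the F1 was + sn / m +.
The recombinant classes are + + and m sn: 16 + 14 = 30.
Recombination frequency = 30/200 = 0.1500 ≈ 15.0%, i.e. 15.0 map units.

15.0 map units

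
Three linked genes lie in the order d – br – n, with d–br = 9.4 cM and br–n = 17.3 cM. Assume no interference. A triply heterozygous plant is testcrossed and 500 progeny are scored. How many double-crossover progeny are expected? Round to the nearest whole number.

8

Map distances give recombination frequencies of 0.094 and 0.173 for the two intervals.
With no interference, expected double-crossover frequency = 0.094 × 0.173 = 0.01626.
Expected number = 0.01626 × 500 = 8.13 ≈ 8.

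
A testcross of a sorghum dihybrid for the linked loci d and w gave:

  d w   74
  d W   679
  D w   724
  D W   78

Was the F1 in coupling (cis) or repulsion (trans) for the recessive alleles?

The two most frequent classes are D w (724) and d W (679); these are the parental (non-recombinant) types.
So the F1 carried D w on one chromosome and d W on the other — the recessive alleles are on opposite chromosomes (trans / repulsion).

trans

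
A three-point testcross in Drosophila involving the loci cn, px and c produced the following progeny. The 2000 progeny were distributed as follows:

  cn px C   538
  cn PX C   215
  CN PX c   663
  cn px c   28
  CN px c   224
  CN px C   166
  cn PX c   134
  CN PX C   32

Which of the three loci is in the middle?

c

The two most frequent reciprocal classes, cn px C and CN PX c, are the parental types, so the F1 was cn px C / CN PX c.
The two rarest classes, cn px c and CN PX C, are the double crossovers. Comparing them with the parentals, only the c allele has switched, so c is the middle locus and the order is cn – c – px.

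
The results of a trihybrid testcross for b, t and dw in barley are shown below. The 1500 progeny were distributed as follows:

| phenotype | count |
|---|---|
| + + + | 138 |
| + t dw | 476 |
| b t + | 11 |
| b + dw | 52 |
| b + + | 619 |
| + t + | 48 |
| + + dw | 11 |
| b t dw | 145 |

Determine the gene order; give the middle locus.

The two most frequent reciprocal classes, + t dw and b + +, are the parental types, so the F1 was + t dw / b + +.
The two rarest classes, + + dw and b t +, are the double crossovers. Comparing them with the parentals, only the t allele has switched, so t is the middle locus and the order is dw – t – b.

t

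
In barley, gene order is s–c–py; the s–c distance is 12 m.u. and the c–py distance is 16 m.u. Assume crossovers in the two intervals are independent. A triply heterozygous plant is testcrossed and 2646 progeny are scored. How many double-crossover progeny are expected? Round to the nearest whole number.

51

Map distances give recombination frequencies of 0.120 and 0.160 for the two intervals.
With no interference, expected double-crossover frequency = 0.120 × 0.160 = 0.01920.
Expected number = 0.01920 × 2646 = 50.80 ≈ 51.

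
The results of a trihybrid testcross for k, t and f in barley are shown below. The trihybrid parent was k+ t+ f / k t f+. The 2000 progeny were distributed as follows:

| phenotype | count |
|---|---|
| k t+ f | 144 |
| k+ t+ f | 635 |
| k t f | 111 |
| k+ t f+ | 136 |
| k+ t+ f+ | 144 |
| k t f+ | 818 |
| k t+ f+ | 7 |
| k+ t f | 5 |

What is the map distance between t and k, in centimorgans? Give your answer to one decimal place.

The two rarest classes, k+ t f and k t+ f+, are the double crossovers. Comparing them with the parentals, only the t allele has switched, so t is the middle locus and the order is k – t – f.
Crossovers in the k–t interval produce the single-crossover classes k t+ f and k+ t f+ (144 + 136 = 280) plus the double crossovers (12).
RF(k–t) = (280 + 12) / 2000 = 292/2000 = 0.1460 → 14.6 centimorgans.

14.6 centimorgans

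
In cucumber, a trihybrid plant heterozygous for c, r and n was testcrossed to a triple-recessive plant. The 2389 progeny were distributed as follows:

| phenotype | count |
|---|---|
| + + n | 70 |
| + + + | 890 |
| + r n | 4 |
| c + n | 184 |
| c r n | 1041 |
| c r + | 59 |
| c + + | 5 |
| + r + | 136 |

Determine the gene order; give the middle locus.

c

The two most frequent reciprocal classes, + + + and c r n, are the parental types, so the F1 was + + + / c r n.
The two rarest classes, c + + and + r n, are the double crossovers. Comparing them with the parentals, only the c allele has switched, so c is the middle locus and the order is r – c – n.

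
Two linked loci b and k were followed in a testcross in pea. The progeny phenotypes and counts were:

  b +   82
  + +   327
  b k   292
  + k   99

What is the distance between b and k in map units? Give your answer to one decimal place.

22.6 map units

The two most frequent classes, + + (327) and b k (292), are the parental types, so the F1 was + + / b k.
The recombinant classes are + k and b +: 99 + 82 = 181.
Recombination frequency = 181/800 = 0.2263 ≈ 22.6%, i.e. 22.6 map units.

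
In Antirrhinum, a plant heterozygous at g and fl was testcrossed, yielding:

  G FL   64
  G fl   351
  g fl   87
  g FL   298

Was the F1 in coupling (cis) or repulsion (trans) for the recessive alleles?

trans

The two most frequent classes are G fl (351) and g FL (298); these are the parental (non-recombinant) types.
So the F1 carried G fl on one chromosome and g FL on the other — the recessive alleles are on opposite chromosomes (trans / repulsion).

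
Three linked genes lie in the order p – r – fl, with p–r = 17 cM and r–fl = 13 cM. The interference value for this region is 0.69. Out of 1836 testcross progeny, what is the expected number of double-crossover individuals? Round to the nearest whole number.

Map distances give recombination frequencies of 0.170 and 0.130 for the two intervals.
With interference 0.69 (so coincidence = 0.31), expected double-crossover frequency = 0.170 × 0.130 × 0.31 = 0.00685.
Expected number = 0.00685 × 1836 = 12.58 ≈ 13.

13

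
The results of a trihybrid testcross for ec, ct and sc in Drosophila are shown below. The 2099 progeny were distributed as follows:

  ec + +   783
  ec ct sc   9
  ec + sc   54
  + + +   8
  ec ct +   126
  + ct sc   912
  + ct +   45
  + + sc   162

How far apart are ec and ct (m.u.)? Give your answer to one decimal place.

The two most frequent reciprocal classes, + ct sc and ec + +, are the parental types, so the F1 was + ct sc / ec + +.
The two rarest classes, ec ct sc and + + +, are the double crossovers. Comparing them with the parentals, only the ec allele has switched, so ec is the middle locus and the order is ct – ec – sc.
Crossovers in the ct–ec interval produce the single-crossover classes + + sc and ec ct + (162 + 126 = 288) plus the double crossovers (17).
RF(ct–ec) = (288 + 17) / 2099 = 305/2099 = 0.1453 → 14.5 m.u.

14.5 m.u.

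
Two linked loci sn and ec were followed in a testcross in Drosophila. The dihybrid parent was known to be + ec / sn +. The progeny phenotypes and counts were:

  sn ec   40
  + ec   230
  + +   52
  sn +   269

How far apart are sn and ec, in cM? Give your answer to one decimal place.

The recombinant classes are + + and sn ec: 52 + 40 = 92.
Recombination frequency = 92/591 = 0.1557 ≈ 15.6%, i.e. 15.6 cM.

15.6 cM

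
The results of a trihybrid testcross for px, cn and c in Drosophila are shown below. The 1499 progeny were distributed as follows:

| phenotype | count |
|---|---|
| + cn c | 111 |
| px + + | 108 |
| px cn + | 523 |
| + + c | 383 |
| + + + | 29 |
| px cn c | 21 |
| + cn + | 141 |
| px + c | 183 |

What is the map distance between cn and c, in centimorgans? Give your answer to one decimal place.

17.9 centimorgans

The two most frequent reciprocal classes, px cn + and + + c, are the parental types, so the F1 was px cn + / + + c.
The two rarest classes, px cn c and + + +, are the double crossovers. Comparing them with the parentals, only the c allele has switched, so c is the middle locus and the order is cn – c – px.
Crossovers in the cn–c interval produce the single-crossover classes px + + and + cn c (108 + 111 = 219) plus the double crossovers (50).
RF(cn–c) = (219 + 50) / 1499 = 269/1499 = 0.1795 → 17.9 centimorgans.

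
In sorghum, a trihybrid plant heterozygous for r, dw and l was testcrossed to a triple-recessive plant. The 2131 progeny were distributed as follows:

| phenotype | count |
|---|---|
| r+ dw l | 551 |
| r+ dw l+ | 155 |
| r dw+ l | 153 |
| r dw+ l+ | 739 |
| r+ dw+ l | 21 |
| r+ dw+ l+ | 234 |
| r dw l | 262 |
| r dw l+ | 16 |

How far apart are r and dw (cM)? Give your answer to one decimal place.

25.0 cM

The two most frequent reciprocal classes, r dw+ l+ and r+ dw l, are the parental types, so the F1 was r dw+ l+ / r+ dw l.
The two rarest classes, r dw l+ and r+ dw+ l, are the double crossovers. Comparing them with the parentals, only the dw allele has switched, so dw is the middle locus and the order is l – dw – r.
Crossovers in the dw–r interval produce the single-crossover classes r+ dw+ l+ and r dw l (234 + 262 = 496) plus the double crossovers (37).
RF(dw–r) = (496 + 37) / 2131 = 533/2131 = 0.2501 → 25.0 cM.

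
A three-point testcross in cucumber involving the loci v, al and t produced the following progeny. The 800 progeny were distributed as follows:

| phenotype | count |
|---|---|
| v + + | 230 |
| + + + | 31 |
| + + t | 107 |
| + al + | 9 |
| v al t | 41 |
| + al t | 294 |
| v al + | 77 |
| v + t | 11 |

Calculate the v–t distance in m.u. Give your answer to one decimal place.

11.5 m.u.

The two most frequent reciprocal classes, v + + and + al t, are the parental types, so the F1 was v + + / + al t.
The two rarest classes, v + t and + al +, are the double crossovers. Comparing them with the parentals, only the t allele has switched, so t is the middle locus and the order is al – t – v.
Crossovers in the t–v interval produce the single-crossover classes + + + and v al t (31 + 41 = 72) plus the double crossovers (20).
RF(t–v) = (72 + 20) / 800 = 92/800 = 0.1150 → 11.5 m.u.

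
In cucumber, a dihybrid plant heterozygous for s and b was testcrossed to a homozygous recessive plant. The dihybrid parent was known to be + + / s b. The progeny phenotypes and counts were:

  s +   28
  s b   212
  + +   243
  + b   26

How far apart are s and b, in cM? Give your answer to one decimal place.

10.6 cM

The recombinant classes are + b and s +: 26 + 28 = 54.
Recombination frequency = 54/509 = 0.1061 ≈ 10.6%, i.e. 10.6 cM.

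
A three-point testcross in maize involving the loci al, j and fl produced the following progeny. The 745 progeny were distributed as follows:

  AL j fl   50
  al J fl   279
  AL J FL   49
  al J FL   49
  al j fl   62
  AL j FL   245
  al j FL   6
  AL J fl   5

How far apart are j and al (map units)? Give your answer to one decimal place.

The two most frequent reciprocal classes, al J fl and AL j FL, are the parental types, so the F1 was al J fl / AL j FL.
The two rarest classes, AL J fl and al j FL, are the double crossovers. Comparing them with the parentals, only the al allele has switched, so al is the middle locus and the order is fl – al – j.
Crossovers in the al–j interval produce the single-crossover classes al j fl and AL J FL (62 + 49 = 111) plus the double crossovers (11).
RF(al–j) = (111 + 11) / 745 = 122/745 = 0.1638 → 16.4 map units.

16.4 map units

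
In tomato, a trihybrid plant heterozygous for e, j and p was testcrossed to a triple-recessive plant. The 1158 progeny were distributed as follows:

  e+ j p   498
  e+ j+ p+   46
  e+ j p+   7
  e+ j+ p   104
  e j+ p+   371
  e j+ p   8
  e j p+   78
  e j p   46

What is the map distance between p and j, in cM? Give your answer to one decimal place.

The two most frequent reciprocal classes, e j+ p+ and e+ j p, are the parental types, so the F1 was e j+ p+ / e+ j p.
The two rarest classes, e j+ p and e+ j p+, are the double crossovers. Comparing them with the parentals, only the p allele has switched, so p is the middle locus and the order is e – p – j.
Crossovers in the p–j interval produce the single-crossover classes e j p+ and e+ j+ p (78 + 104 = 182) plus the double crossovers (15).
RF(p–j) = (182 + 15) / 1158 = 197/1158 = 0.1701 → 17.0 cM.

17.0 cM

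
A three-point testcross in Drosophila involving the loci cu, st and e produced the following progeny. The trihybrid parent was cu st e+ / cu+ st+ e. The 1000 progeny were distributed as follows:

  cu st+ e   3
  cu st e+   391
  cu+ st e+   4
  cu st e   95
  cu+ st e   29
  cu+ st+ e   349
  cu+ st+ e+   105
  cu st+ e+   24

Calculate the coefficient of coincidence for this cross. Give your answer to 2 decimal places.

0.56

The two rarest classes, cu+ st e+ and cu st+ e, are the double crossovers. Comparing them with the parentals, only the cu allele has switched, so cu is the middle locus and the order is e – cu – st.
e–cu: (200 + 7)/1000 = 0.2070; cu–st: (53 + 7)/1000 = 0.0600.
Expected DCO frequency = 0.2070 × 0.0600 ≈ 0.01242; observed = 7/1000 ≈ 0.00700.
Coefficient of coincidence = 0.00700/0.01242 ≈ 0.56.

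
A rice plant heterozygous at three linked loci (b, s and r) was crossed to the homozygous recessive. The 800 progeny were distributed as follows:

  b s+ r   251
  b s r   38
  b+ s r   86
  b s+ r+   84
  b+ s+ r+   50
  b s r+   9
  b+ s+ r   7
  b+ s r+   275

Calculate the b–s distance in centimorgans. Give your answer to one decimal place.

13.0 centimorgans

The two most frequent reciprocal classes, b+ s r+ and b s+ r, are the parental types, so the F1 was b+ s r+ / b s+ r.
The two rarest classes, b s r+ and b+ s+ r, are the double crossovers. Comparing them with the parentals, only the b allele has switched, so b is the middle locus and the order is r – b – s.
Crossovers in the b–s interval produce the single-crossover classes b+ s+ r+ and b s r (50 + 38 = 88) plus the double crossovers (16).
RF(b–s) = (88 + 16) / 800 = 104/800 = 0.1300 → 13.0 centimorgans.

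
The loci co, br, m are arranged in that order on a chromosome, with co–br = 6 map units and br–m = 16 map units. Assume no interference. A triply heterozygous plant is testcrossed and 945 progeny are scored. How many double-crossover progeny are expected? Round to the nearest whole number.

Map distances give recombination frequencies of 0.060 and 0.160 for the two intervals.
With no interference, expected double-crossover frequency = 0.060 × 0.160 = 0.00960.
Expected number = 0.00960 × 945 = 9.07 ≈ 9.

9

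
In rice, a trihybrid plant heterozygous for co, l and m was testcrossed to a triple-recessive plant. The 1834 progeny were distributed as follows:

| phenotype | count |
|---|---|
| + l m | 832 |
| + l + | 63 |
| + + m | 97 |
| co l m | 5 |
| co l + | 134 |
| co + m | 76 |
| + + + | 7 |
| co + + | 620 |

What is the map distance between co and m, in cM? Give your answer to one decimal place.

The two most frequent reciprocal classes, + l m and co + +, are the parental types, so the F1 was + l m / co + +.
The two rarest classes, co l m and + + +, are the double crossovers. Comparing them with the parentals, only the co allele has switched, so co is the middle locus and the order is l – co – m.
Crossovers in the co–m interval produce the single-crossover classes + l + and co + m (63 + 76 = 139) plus the double crossovers (12).
RF(co–m) = (139 + 12) / 1834 = 151/1834 = 0.0823 → 8.2 cM.

8.2 cM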